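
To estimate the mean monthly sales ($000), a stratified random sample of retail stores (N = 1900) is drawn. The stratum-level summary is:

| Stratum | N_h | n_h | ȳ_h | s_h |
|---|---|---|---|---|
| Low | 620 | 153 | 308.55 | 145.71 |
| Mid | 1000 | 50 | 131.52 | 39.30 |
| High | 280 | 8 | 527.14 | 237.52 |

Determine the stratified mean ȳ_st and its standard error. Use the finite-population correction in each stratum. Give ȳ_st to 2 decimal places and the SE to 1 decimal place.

ȳ_st = Σ W_h ȳ_h = (620·308.55 + 1000·131.52 + 280·527.14)/1900 = 247.58958
V̂(ȳ_st) = Σ W_h² (1 − n_h/N_h) s_h²/n_h, with W_h = N_h/N and N = 1900:
  stratum Low: (620/1900)²·(1 − 153/620)·145.71²/153 = 11.1298
  stratum Mid: (1000/1900)²·(1 − 50/1000)·39.30²/50 = 8.12889
  stratum High: (280/1900)²·(1 − 8/280)·237.52²/8 = 148.775
V̂(ȳ_st) = 168.034
SE(ȳ_st) = √168.034 = 12.9628

ȳ_st ≈ 247.59, SE ≈ 13.0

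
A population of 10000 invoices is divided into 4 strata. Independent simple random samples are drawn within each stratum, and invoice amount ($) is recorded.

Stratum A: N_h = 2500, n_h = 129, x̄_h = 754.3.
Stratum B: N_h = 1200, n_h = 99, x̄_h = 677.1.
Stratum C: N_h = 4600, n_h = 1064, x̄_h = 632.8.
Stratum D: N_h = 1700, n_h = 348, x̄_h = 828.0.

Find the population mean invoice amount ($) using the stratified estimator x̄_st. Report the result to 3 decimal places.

N = Σ N_h = 10000. Stratum weights W_h = N_h/N.
x̄_st = (2500·754.3 + 1200·677.1 + 4600·632.8 + 1700·828.0) / 10000 = 701.67500

x̄_st ≈ 701.675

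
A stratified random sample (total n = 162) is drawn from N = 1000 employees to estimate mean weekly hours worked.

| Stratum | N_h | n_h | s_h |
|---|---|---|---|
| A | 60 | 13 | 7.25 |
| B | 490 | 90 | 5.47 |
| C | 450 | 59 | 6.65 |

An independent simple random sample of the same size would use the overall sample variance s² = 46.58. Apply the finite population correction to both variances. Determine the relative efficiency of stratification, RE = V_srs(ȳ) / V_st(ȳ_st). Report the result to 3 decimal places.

RE ≈ 1.156

V̂(ȳ_st) = Σ W_h² (1 − n_h/N_h) s_h²/n_h, with W_h = N_h/N and N = 1000:
  stratum A: (60/1000)²·(1 − 13/60)·7.25²/13 = 0.011402
  stratum B: (490/1000)²·(1 − 90/490)·5.47²/90 = 0.0651611
  stratum C: (450/1000)²·(1 − 59/450)·6.65²/59 = 0.13188
V_st = 0.208444
V_srs = (1 − 162/1000)·46.58/162 = 0.240951
Relative efficiency = V_srs / V_st = 0.240951/0.208444 = 1.1560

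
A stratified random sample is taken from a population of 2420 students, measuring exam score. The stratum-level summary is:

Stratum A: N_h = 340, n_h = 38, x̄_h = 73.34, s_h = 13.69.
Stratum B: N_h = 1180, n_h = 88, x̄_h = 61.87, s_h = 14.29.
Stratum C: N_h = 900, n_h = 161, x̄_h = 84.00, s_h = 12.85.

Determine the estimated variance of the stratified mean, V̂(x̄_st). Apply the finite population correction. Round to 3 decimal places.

V̂(x̄_st) ≈ 0.714

V̂(x̄_st) = Σ W_h² (1 − n_h/N_h) s_h²/n_h, with W_h = N_h/N and N = 2420:
  stratum A: (340/2420)²·(1 − 38/340)·13.69²/38 = 0.0864726
  stratum B: (1180/2420)²·(1 − 88/1180)·14.29²/88 = 0.51057
  stratum C: (900/2420)²·(1 − 161/900)·12.85²/161 = 0.116476
V̂(x̄_st) = 0.713519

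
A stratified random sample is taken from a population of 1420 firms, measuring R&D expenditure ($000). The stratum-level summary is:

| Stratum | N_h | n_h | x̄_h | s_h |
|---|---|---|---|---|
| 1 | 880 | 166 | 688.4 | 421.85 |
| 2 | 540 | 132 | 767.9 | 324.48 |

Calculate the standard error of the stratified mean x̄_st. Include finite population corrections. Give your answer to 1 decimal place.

V̂(x̄_st) = Σ W_h² (1 − n_h/N_h) s_h²/n_h, with W_h = N_h/N and N = 1420:
  stratum 1: (880/1420)²·(1 − 166/880)·421.85²/166 = 334.051
  stratum 2: (540/1420)²·(1 − 132/540)·324.48²/132 = 87.1524
V̂(x̄_st) = 421.203
SE(x̄_st) = √421.203 = 20.5232

SE(x̄_st) ≈ 20.5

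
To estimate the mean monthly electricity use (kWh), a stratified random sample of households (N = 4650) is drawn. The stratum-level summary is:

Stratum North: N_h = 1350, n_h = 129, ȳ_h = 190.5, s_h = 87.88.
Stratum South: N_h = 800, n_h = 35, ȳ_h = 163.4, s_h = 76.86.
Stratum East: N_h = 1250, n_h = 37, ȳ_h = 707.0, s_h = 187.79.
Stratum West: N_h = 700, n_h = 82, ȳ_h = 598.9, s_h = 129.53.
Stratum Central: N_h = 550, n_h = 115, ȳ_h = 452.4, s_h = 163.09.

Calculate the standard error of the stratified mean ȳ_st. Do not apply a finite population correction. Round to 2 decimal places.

SE(ȳ_st) ≈ 9.32

V̂(ȳ_st) = Σ W_h² s_h²/n_h, with W_h = N_h/N and N = 4650:
  stratum North: (1350/4650)²·87.88²/129 = 5.04606
  stratum South: (800/4650)²·76.86²/35 = 4.99582
  stratum East: (1250/4650)²·187.79²/37 = 68.8743
  stratum West: (700/4650)²·129.53²/82 = 4.63679
  stratum Central: (550/4650)²·163.09²/115 = 3.23576
V̂(ȳ_st) = 86.7887
SE(ȳ_st) = √86.7887 = 9.31605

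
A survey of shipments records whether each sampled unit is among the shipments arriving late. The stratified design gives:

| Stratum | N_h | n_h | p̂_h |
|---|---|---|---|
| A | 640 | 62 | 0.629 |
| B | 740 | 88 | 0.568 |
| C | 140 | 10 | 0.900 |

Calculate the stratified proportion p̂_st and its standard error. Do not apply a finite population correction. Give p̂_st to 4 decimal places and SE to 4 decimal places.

N = 1520; stratum weights W_h = N_h/N.
p̂_st = Σ W_h p̂_h = (640·0.629 + 740·0.568 + 140·0.900)/1520 = 0.62426
V̂(p̂_st) = Σ W_h² p̂_h(1−p̂_h)/(n_h−1):
  stratum A: (640/1520)²·0.629·0.371/61 = 0.000678215
  stratum B: (740/1520)²·0.568·0.432/87 = 0.000668481
  stratum C: (140/1520)²·0.900·0.100/9 = 8.48338e-05
V̂(p̂_st) = 0.00143153; SE = √V̂ = 0.0378356

p̂_st ≈ 0.6243, SE ≈ 0.0378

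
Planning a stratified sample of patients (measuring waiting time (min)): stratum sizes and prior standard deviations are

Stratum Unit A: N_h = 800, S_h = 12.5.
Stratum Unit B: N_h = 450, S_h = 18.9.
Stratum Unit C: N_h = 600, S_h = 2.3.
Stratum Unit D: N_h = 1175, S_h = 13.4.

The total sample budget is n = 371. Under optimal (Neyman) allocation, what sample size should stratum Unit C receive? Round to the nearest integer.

Neyman allocation: n_h = n · N_h S_h / Σ N_i S_i, with n = 371.
  stratum Unit A: N_h·S_h = 800·12.5 = 10000.00
  stratum Unit B: N_h·S_h = 450·18.9 = 8505.00
  stratum Unit C: N_h·S_h = 600·2.3 = 1380.00
  stratum Unit D: N_h·S_h = 1175·13.4 = 15745.00
Σ N_h S_h = 35630.00
n for stratum Unit C = 371·1380.00/35630.00 = 14.369 → 14

14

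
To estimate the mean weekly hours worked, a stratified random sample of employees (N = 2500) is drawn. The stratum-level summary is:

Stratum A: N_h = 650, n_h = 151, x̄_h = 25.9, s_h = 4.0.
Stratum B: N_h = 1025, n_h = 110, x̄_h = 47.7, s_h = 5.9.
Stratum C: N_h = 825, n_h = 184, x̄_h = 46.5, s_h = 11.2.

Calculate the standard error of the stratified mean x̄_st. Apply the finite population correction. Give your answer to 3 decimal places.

SE(x̄_st) ≈ 0.333

V̂(x̄_st) = Σ W_h² (1 − n_h/N_h) s_h²/n_h, with W_h = N_h/N and N = 2500:
  stratum A: (650/2500)²·(1 − 151/650)·4.0²/151 = 0.00549891
  stratum B: (1025/2500)²·(1 − 110/1025)·5.9²/110 = 0.0474872
  stratum C: (825/2500)²·(1 − 184/825)·11.2²/184 = 0.0576833
V̂(x̄_st) = 0.110669
SE(x̄_st) = √0.110669 = 0.33267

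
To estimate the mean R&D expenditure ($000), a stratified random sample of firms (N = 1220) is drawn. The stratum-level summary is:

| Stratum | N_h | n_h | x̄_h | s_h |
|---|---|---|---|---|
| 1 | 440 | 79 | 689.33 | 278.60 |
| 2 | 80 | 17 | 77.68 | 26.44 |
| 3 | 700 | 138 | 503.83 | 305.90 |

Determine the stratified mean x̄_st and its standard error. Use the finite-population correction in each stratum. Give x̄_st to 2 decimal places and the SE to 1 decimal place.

x̄_st = Σ W_h x̄_h = (440·689.33 + 80·77.68 + 700·503.83)/1220 = 542.78738
V̂(x̄_st) = Σ W_h² (1 − n_h/N_h) s_h²/n_h, with W_h = N_h/N and N = 1220:
  stratum 1: (440/1220)²·(1 − 79/440)·278.60²/79 = 104.852
  stratum 2: (80/1220)²·(1 − 17/80)·26.44²/17 = 0.139247
  stratum 3: (700/1220)²·(1 − 138/700)·305.90²/138 = 179.223
V̂(x̄_st) = 284.214
SE(x̄_st) = √284.214 = 16.8587

x̄_st ≈ 542.79, SE ≈ 16.9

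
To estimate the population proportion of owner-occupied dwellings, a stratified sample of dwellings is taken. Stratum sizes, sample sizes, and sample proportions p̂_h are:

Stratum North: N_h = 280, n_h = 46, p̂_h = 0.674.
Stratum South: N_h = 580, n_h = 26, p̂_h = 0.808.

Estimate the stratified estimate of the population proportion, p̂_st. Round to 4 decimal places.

N = 860; stratum weights W_h = N_h/N.
p̂_st = Σ W_h p̂_h = (280·0.674 + 580·0.808)/860 = 0.76437

p̂_st ≈ 0.7644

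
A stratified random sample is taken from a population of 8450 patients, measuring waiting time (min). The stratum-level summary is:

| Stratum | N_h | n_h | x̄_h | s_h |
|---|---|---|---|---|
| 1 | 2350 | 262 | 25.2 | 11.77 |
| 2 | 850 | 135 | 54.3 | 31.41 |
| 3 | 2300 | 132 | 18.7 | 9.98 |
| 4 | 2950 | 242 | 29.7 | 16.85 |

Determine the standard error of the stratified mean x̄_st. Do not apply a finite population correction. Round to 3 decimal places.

SE(x̄_st) ≈ 0.560

V̂(x̄_st) = Σ W_h² s_h²/n_h, with W_h = N_h/N and N = 8450:
  stratum 1: (2350/8450)²·11.77²/262 = 0.0408954
  stratum 2: (850/8450)²·31.41²/135 = 0.073948
  stratum 3: (2300/8450)²·9.98²/132 = 0.0559023
  stratum 4: (2950/8450)²·16.85²/242 = 0.142993
V̂(x̄_st) = 0.313739
SE(x̄_st) = √0.313739 = 0.560124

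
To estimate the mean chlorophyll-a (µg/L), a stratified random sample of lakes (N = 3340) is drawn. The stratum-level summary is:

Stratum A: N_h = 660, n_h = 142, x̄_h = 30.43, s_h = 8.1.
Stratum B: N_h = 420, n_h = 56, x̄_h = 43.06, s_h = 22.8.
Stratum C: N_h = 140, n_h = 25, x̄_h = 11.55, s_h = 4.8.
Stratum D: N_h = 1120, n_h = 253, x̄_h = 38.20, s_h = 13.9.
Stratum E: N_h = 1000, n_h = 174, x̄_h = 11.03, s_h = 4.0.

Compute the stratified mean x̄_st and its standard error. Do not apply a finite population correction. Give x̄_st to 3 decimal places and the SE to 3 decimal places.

x̄_st ≈ 28.024, SE ≈ 0.510

x̄_st = Σ W_h x̄_h = (660·30.43 + 420·43.06 + 140·11.55 + 1120·38.20 + 1000·11.03)/3340 = 28.02395
V̂(x̄_st) = Σ W_h² s_h²/n_h, with W_h = N_h/N and N = 3340:
  stratum A: (660/3340)²·8.1²/142 = 0.0180417
  stratum B: (420/3340)²·22.8²/56 = 0.146787
  stratum C: (140/3340)²·4.8²/25 = 0.00161922
  stratum D: (1120/3340)²·13.9²/253 = 0.0858721
  stratum E: (1000/3340)²·4.0²/174 = 0.00824286
V̂(x̄_st) = 0.260563
SE(x̄_st) = √0.260563 = 0.510453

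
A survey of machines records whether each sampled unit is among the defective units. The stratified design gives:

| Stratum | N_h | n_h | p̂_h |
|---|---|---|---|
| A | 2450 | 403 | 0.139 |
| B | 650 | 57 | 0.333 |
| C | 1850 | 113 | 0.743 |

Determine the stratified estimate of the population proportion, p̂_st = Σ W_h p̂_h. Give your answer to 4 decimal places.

p̂_st ≈ 0.3902

N = 4950; stratum weights W_h = N_h/N.
p̂_st = Σ W_h p̂_h = (2450·0.139 + 650·0.333 + 1850·0.743)/4950 = 0.39021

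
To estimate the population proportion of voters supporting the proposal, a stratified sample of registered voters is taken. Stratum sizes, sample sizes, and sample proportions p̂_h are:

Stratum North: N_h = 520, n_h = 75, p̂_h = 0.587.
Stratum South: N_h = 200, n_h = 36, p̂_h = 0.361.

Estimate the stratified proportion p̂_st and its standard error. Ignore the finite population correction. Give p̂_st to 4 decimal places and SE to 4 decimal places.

N = 720; stratum weights W_h = N_h/N.
p̂_st = Σ W_h p̂_h = (520·0.587 + 200·0.361)/720 = 0.52422
V̂(p̂_st) = Σ W_h² p̂_h(1−p̂_h)/(n_h−1):
  stratum North: (520/720)²·0.587·0.413/74 = 0.00170883
  stratum South: (200/720)²·0.361·0.639/35 = 0.000508552
V̂(p̂_st) = 0.00221738; SE = √V̂ = 0.0470891

p̂_st ≈ 0.5242, SE ≈ 0.0471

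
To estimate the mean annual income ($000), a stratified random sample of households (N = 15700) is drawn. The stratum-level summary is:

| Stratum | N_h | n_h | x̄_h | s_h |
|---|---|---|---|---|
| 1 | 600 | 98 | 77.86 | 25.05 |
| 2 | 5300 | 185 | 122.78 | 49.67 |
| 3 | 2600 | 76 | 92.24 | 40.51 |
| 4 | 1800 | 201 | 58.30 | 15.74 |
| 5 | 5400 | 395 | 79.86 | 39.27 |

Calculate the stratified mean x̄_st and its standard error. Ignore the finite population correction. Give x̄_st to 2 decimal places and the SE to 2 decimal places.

x̄_st ≈ 93.85, SE ≈ 1.61

x̄_st = Σ W_h x̄_h = (600·77.86 + 5300·122.78 + 2600·92.24 + 1800·58.30 + 5400·79.86)/15700 = 93.85083
V̂(x̄_st) = Σ W_h² s_h²/n_h, with W_h = N_h/N and N = 15700:
  stratum 1: (600/15700)²·25.05²/98 = 0.00935174
  stratum 2: (5300/15700)²·49.67²/185 = 1.51974
  stratum 3: (2600/15700)²·40.51²/76 = 0.592186
  stratum 4: (1800/15700)²·15.74²/201 = 0.0162016
  stratum 5: (5400/15700)²·39.27²/395 = 0.461863
V̂(x̄_st) = 2.59934
SE(x̄_st) = √2.59934 = 1.61225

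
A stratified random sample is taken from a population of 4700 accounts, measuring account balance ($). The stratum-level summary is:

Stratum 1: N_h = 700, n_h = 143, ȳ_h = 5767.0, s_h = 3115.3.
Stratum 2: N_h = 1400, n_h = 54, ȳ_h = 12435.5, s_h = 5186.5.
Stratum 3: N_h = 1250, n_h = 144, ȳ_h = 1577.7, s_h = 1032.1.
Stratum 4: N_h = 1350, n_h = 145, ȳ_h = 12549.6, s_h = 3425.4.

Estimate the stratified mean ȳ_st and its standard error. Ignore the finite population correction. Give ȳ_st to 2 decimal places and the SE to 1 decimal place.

ȳ_st ≈ 8587.38, SE ≈ 230.0

ȳ_st = Σ W_h ȳ_h = (700·5767.0 + 1400·12435.5 + 1250·1577.7 + 1350·12549.6)/4700 = 8587.37979
V̂(ȳ_st) = Σ W_h² s_h²/n_h, with W_h = N_h/N and N = 4700:
  stratum 1: (700/4700)²·3115.3²/143 = 1505.44
  stratum 2: (1400/4700)²·5186.5²/54 = 44199.3
  stratum 3: (1250/4700)²·1032.1²/144 = 523.245
  stratum 4: (1350/4700)²·3425.4²/145 = 6676.15
V̂(ȳ_st) = 52904.1
SE(ȳ_st) = √52904.1 = 230.009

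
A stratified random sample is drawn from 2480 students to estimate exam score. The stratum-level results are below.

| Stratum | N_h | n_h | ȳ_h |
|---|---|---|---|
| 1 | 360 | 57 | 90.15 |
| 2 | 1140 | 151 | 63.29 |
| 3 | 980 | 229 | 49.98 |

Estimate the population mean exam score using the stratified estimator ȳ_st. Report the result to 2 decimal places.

N = Σ N_h = 2480. Stratum weights W_h = N_h/N.
ȳ_st = (360·90.15 + 1140·63.29 + 980·49.98) / 2480 = 61.9294

ȳ_st ≈ 61.93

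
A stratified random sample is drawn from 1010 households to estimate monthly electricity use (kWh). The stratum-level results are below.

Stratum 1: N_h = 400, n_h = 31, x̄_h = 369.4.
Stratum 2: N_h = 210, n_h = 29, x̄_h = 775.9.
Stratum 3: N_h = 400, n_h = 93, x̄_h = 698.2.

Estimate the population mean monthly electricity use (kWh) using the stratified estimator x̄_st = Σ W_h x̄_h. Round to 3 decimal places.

N = Σ N_h = 1010. Stratum weights W_h = N_h/N.
x̄_st = (400·369.4 + 210·775.9 + 400·698.2) / 1010 = 584.13762

x̄_st ≈ 584.138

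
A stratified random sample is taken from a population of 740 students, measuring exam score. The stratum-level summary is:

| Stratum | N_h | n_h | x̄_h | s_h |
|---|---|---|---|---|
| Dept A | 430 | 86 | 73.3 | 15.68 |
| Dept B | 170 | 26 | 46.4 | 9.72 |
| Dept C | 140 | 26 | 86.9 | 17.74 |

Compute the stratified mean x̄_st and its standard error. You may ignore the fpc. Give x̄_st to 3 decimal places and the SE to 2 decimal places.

x̄_st ≈ 69.693, SE ≈ 1.26

x̄_st = Σ W_h x̄_h = (430·73.3 + 170·46.4 + 140·86.9)/740 = 69.69324
V̂(x̄_st) = Σ W_h² s_h²/n_h, with W_h = N_h/N and N = 740:
  stratum Dept A: (430/740)²·15.68²/86 = 0.965311
  stratum Dept B: (170/740)²·9.72²/26 = 0.191776
  stratum Dept C: (140/740)²·17.74²/26 = 0.433238
V̂(x̄_st) = 1.59032
SE(x̄_st) = √1.59032 = 1.26108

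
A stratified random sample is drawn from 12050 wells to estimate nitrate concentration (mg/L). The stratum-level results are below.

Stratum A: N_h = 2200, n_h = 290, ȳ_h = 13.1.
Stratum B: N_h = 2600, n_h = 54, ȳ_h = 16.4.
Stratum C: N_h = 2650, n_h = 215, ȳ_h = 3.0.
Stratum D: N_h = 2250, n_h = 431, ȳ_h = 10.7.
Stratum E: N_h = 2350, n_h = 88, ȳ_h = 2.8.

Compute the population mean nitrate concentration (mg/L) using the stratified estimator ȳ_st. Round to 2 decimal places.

ȳ_st ≈ 9.13

N = Σ N_h = 12050. Stratum weights W_h = N_h/N.
ȳ_st = (2200·13.1 + 2600·16.4 + 2650·3.0 + 2250·10.7 + 2350·2.8) / 12050 = 9.1340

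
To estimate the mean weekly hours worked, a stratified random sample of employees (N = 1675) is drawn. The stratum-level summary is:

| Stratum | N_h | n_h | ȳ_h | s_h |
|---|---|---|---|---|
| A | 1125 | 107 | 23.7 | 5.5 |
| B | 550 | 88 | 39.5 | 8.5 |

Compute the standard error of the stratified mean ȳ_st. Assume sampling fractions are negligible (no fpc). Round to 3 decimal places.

V̂(ȳ_st) = Σ W_h² s_h²/n_h, with W_h = N_h/N and N = 1675:
  stratum A: (1125/1675)²·5.5²/107 = 0.127531
  stratum B: (550/1675)²·8.5²/88 = 0.0885219
V̂(ȳ_st) = 0.216053
SE(ȳ_st) = √0.216053 = 0.464815

SE(ȳ_st) ≈ 0.465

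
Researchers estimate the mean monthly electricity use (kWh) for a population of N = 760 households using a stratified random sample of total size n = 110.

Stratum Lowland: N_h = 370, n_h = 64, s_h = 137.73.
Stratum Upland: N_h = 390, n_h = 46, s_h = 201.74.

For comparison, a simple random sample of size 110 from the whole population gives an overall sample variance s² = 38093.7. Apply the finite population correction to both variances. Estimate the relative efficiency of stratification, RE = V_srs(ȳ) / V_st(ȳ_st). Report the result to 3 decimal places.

RE ≈ 1.124

V̂(ȳ_st) = Σ W_h² (1 − n_h/N_h) s_h²/n_h, with W_h = N_h/N and N = 760:
  stratum Lowland: (370/760)²·(1 − 64/370)·137.73²/64 = 58.0996
  stratum Upland: (390/760)²·(1 − 46/390)·201.74²/46 = 205.505
V_st = 263.604
V_srs = (1 − 110/760)·38093.7/110 = 296.183
Relative efficiency = V_srs / V_st = 296.183/263.604 = 1.1236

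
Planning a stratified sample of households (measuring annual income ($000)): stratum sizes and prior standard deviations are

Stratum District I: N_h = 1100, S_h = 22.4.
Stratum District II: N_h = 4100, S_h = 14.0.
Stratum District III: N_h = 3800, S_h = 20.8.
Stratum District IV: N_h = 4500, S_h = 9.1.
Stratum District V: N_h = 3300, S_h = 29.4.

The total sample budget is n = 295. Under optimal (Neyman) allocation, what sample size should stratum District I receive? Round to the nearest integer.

Neyman allocation: n_h = n · N_h S_h / Σ N_i S_i, with n = 295.
  stratum District I: N_h·S_h = 1100·22.4 = 24640.00
  stratum District II: N_h·S_h = 4100·14.0 = 57400.00
  stratum District III: N_h·S_h = 3800·20.8 = 79040.00
  stratum District IV: N_h·S_h = 4500·9.1 = 40950.00
  stratum District V: N_h·S_h = 3300·29.4 = 97020.00
Σ N_h S_h = 299050.00
n for stratum District I = 295·24640.00/299050.00 = 24.306 → 24

24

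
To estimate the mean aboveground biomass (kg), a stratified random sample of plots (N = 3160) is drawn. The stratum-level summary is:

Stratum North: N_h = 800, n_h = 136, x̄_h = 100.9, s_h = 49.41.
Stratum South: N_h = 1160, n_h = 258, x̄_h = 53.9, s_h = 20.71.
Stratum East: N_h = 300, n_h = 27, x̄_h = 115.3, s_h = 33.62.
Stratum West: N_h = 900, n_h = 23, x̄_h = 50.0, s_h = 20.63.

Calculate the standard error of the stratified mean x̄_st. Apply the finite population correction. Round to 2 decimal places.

V̂(x̄_st) = Σ W_h² (1 − n_h/N_h) s_h²/n_h, with W_h = N_h/N and N = 3160:
  stratum North: (800/3160)²·(1 − 136/800)·49.41²/136 = 0.954937
  stratum South: (1160/3160)²·(1 − 258/1160)·20.71²/258 = 0.174193
  stratum East: (300/3160)²·(1 − 27/300)·33.62²/27 = 0.343353
  stratum West: (900/3160)²·(1 − 23/900)·20.63²/23 = 1.46264
V̂(x̄_st) = 2.93513
SE(x̄_st) = √2.93513 = 1.71322

SE(x̄_st) ≈ 1.71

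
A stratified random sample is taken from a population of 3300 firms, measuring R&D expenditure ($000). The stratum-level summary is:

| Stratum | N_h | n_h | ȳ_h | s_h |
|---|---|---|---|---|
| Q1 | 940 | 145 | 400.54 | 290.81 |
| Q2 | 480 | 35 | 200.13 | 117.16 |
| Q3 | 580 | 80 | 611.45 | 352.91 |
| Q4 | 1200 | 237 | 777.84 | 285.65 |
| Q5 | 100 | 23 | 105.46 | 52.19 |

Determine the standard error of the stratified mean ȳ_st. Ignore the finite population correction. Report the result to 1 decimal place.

SE(ȳ_st) ≈ 12.2

V̂(ȳ_st) = Σ W_h² s_h²/n_h, with W_h = N_h/N and N = 3300:
  stratum Q1: (940/3300)²·290.81²/145 = 47.3237
  stratum Q2: (480/3300)²·117.16²/35 = 8.29746
  stratum Q3: (580/3300)²·352.91²/80 = 48.0912
  stratum Q4: (1200/3300)²·285.65²/237 = 45.5255
  stratum Q5: (100/3300)²·52.19²/23 = 0.108747
V̂(ȳ_st) = 149.347
SE(ȳ_st) = √149.347 = 12.2207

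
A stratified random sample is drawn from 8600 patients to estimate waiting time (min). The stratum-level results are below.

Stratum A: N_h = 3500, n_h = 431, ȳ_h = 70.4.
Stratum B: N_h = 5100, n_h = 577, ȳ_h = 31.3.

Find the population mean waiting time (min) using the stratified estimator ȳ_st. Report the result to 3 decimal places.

ȳ_st ≈ 47.213

N = Σ N_h = 8600. Stratum weights W_h = N_h/N.
ȳ_st = (3500·70.4 + 5100·31.3) / 8600 = 47.21279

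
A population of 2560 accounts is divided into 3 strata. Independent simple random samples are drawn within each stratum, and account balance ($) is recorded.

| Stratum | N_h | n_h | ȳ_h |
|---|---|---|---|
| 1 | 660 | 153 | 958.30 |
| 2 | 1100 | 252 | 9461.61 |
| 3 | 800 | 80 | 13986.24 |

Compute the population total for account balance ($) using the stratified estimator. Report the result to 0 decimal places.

τ̂_st ≈ 22229241

τ̂_st = Σ N_h ȳ_h = 660·958.30 + 1100·9461.61 + 800·13986.24 = 22229241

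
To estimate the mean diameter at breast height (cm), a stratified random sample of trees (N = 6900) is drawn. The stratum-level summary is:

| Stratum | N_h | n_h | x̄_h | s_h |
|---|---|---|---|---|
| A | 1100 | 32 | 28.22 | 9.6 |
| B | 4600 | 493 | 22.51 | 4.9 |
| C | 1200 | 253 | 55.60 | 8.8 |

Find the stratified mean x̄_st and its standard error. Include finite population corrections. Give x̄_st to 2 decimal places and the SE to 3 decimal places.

x̄_st = Σ W_h x̄_h = (1100·28.22 + 4600·22.51 + 1200·55.60)/6900 = 29.17507
V̂(x̄_st) = Σ W_h² (1 − n_h/N_h) s_h²/n_h, with W_h = N_h/N and N = 6900:
  stratum A: (1100/6900)²·(1 − 32/1100)·9.6²/32 = 0.0710654
  stratum B: (4600/6900)²·(1 − 493/4600)·4.9²/493 = 0.0193254
  stratum C: (1200/6900)²·(1 − 253/1200)·8.8²/253 = 0.00730597
V̂(x̄_st) = 0.0976968
SE(x̄_st) = √0.0976968 = 0.312565

x̄_st ≈ 29.18, SE ≈ 0.313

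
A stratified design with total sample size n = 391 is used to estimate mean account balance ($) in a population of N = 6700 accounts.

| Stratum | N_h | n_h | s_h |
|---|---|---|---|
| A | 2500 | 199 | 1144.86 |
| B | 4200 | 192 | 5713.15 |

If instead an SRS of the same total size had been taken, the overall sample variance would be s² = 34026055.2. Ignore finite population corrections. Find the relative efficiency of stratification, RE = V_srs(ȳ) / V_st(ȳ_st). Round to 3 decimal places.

V̂(ȳ_st) = Σ W_h² s_h²/n_h, with W_h = N_h/N and N = 6700:
  stratum A: (2500/6700)²·1144.86²/199 = 917.027
  stratum B: (4200/6700)²·5713.15²/192 = 66803.5
V_st = 67720.5
V_srs = s²/n = 34026055.2/391 = 87023.2
Relative efficiency = V_srs / V_st = 87023.2/67720.5 = 1.2850

RE ≈ 1.285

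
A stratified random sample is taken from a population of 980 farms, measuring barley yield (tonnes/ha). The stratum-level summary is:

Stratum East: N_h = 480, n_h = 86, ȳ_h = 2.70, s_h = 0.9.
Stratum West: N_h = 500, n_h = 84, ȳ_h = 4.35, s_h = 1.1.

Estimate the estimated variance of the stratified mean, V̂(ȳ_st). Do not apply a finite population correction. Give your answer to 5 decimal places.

V̂(ȳ_st) ≈ 0.00601

V̂(ȳ_st) = Σ W_h² s_h²/n_h, with W_h = N_h/N and N = 980:
  stratum East: (480/980)²·0.9²/86 = 0.00225952
  stratum West: (500/980)²·1.1²/84 = 0.00374968
V̂(ȳ_st) = 0.0060092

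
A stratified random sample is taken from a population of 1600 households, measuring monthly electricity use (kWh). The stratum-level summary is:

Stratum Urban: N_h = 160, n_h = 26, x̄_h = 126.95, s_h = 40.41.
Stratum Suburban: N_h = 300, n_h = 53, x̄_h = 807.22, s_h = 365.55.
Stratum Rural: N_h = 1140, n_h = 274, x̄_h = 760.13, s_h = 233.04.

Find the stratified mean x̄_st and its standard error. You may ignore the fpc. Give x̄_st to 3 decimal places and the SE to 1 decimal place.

x̄_st ≈ 705.641, SE ≈ 13.8

x̄_st = Σ W_h x̄_h = (160·126.95 + 300·807.22 + 1140·760.13)/1600 = 705.64137
V̂(x̄_st) = Σ W_h² s_h²/n_h, with W_h = N_h/N and N = 1600:
  stratum Urban: (160/1600)²·40.41²/26 = 0.628065
  stratum Suburban: (300/1600)²·365.55²/53 = 88.6381
  stratum Rural: (1140/1600)²·233.04²/274 = 100.619
V̂(x̄_st) = 189.885
SE(x̄_st) = √189.885 = 13.7799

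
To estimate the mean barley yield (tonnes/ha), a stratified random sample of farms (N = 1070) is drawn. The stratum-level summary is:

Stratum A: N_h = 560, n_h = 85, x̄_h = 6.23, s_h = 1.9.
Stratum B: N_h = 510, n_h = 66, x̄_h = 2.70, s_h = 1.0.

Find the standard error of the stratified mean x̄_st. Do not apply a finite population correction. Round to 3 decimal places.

SE(x̄_st) ≈ 0.123

V̂(x̄_st) = Σ W_h² s_h²/n_h, with W_h = N_h/N and N = 1070:
  stratum A: (560/1070)²·1.9²/85 = 0.0116331
  stratum B: (510/1070)²·1.0²/66 = 0.00344214
V̂(x̄_st) = 0.0150753
SE(x̄_st) = √0.0150753 = 0.122781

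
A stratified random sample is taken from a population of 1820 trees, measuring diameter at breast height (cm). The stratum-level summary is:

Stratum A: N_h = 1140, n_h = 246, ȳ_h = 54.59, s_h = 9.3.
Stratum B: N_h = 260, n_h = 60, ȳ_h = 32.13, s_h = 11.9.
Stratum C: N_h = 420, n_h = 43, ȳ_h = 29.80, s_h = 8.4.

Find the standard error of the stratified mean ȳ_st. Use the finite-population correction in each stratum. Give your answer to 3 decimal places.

V̂(ȳ_st) = Σ W_h² (1 − n_h/N_h) s_h²/n_h, with W_h = N_h/N and N = 1820:
  stratum A: (1140/1820)²·(1 − 246/1140)·9.3²/246 = 0.108176
  stratum B: (260/1820)²·(1 − 60/260)·11.9²/60 = 0.0370513
  stratum C: (420/1820)²·(1 − 43/420)·8.4²/43 = 0.0784401
V̂(ȳ_st) = 0.223667
SE(ȳ_st) = √0.223667 = 0.472935

SE(ȳ_st) ≈ 0.473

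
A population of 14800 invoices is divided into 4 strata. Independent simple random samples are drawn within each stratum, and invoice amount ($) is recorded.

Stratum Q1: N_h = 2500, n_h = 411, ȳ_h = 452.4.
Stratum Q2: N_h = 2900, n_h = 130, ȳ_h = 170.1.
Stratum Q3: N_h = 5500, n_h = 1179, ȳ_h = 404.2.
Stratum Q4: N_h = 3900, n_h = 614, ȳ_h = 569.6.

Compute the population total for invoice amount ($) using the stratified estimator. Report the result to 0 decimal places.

τ̂_st ≈ 6068830

τ̂_st = Σ N_h ȳ_h = 2500·452.4 + 2900·170.1 + 5500·404.2 + 3900·569.6 = 6068830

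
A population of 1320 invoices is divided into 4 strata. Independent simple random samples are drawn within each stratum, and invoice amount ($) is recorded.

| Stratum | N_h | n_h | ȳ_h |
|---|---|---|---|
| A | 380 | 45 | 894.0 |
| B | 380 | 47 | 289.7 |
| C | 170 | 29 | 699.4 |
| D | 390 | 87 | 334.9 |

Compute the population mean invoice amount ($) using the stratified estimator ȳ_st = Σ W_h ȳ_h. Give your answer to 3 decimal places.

ȳ_st ≈ 529.784

N = Σ N_h = 1320. Stratum weights W_h = N_h/N.
ȳ_st = (380·894.0 + 380·289.7 + 170·699.4 + 390·334.9) / 1320 = 529.78409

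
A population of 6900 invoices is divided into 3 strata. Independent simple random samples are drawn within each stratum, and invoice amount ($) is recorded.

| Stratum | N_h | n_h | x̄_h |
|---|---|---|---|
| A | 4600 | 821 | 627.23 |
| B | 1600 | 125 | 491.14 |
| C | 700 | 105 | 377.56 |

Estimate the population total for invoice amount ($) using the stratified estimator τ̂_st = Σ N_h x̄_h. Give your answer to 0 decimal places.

τ̂_st ≈ 3935374

τ̂_st = Σ N_h x̄_h = 4600·627.23 + 1600·491.14 + 700·377.56 = 3935374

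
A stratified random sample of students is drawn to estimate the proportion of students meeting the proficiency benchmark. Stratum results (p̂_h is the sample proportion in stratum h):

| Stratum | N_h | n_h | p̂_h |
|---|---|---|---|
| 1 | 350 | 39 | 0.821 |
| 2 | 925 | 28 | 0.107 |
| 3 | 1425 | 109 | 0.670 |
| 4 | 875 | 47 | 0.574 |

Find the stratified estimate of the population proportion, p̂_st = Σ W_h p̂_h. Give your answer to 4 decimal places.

N = 3575; stratum weights W_h = N_h/N.
p̂_st = Σ W_h p̂_h = (350·0.821 + 925·0.107 + 1425·0.670 + 875·0.574)/3575 = 0.51562

p̂_st ≈ 0.5156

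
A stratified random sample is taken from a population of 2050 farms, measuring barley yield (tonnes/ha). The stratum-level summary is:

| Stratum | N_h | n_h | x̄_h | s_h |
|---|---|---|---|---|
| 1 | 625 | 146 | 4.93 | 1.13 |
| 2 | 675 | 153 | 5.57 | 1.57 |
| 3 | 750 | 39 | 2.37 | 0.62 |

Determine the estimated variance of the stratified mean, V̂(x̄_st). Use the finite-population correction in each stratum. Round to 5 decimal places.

V̂(x̄_st) ≈ 0.00322

V̂(x̄_st) = Σ W_h² (1 − n_h/N_h) s_h²/n_h, with W_h = N_h/N and N = 2050:
  stratum 1: (625/2050)²·(1 − 146/625)·1.13²/146 = 0.000623034
  stratum 2: (675/2050)²·(1 − 153/675)·1.57²/153 = 0.00135075
  stratum 3: (750/2050)²·(1 − 39/750)·0.62²/39 = 0.00125067
V̂(x̄_st) = 0.00322445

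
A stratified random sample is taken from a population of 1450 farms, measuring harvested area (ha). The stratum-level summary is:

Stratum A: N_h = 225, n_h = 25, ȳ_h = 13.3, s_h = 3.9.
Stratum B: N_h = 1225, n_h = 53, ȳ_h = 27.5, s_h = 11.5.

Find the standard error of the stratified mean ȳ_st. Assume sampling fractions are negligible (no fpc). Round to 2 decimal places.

V̂(ȳ_st) = Σ W_h² s_h²/n_h, with W_h = N_h/N and N = 1450:
  stratum A: (225/1450)²·3.9²/25 = 0.0146493
  stratum B: (1225/1450)²·11.5²/53 = 1.78097
V̂(ȳ_st) = 1.79562
SE(ȳ_st) = √1.79562 = 1.34001

SE(ȳ_st) ≈ 1.34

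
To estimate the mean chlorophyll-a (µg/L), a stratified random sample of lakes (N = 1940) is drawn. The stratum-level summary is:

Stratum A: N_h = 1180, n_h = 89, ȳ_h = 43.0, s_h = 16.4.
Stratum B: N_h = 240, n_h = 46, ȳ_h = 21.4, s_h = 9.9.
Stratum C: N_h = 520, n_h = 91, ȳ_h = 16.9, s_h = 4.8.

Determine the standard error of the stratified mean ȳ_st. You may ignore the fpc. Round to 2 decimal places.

SE(ȳ_st) ≈ 1.08

V̂(ȳ_st) = Σ W_h² s_h²/n_h, with W_h = N_h/N and N = 1940:
  stratum A: (1180/1940)²·16.4²/89 = 1.11804
  stratum B: (240/1940)²·9.9²/46 = 0.0326086
  stratum C: (520/1940)²·4.8²/91 = 0.0181905
V̂(ȳ_st) = 1.16884
SE(ȳ_st) = √1.16884 = 1.08113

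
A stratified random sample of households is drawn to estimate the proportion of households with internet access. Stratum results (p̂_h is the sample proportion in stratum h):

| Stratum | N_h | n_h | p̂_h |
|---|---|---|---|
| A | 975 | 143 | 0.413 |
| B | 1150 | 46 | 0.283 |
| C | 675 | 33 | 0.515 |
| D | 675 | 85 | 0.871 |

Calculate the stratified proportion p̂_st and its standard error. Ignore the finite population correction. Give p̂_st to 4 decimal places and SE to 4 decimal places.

N = 3475; stratum weights W_h = N_h/N.
p̂_st = Σ W_h p̂_h = (975·0.413 + 1150·0.283 + 675·0.515 + 675·0.871)/3475 = 0.47876
V̂(p̂_st) = Σ W_h² p̂_h(1−p̂_h)/(n_h−1):
  stratum A: (975/3475)²·0.413·0.587/142 = 0.0001344
  stratum B: (1150/3475)²·0.283·0.717/45 = 0.000493832
  stratum C: (675/3475)²·0.515·0.485/32 = 0.000294508
  stratum D: (675/3475)²·0.871·0.129/84 = 5.04692e-05
V̂(p̂_st) = 0.000973209; SE = √V̂ = 0.0311963

p̂_st ≈ 0.4788, SE ≈ 0.0312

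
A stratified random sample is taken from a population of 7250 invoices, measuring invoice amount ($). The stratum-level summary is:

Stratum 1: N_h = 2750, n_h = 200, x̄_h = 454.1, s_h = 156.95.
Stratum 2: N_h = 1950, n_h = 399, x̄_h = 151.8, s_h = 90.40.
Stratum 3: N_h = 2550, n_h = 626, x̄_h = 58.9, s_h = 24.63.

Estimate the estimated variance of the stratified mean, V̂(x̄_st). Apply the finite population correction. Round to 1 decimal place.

V̂(x̄_st) = Σ W_h² (1 − n_h/N_h) s_h²/n_h, with W_h = N_h/N and N = 7250:
  stratum 1: (2750/7250)²·(1 − 200/2750)·156.95²/200 = 16.432
  stratum 2: (1950/7250)²·(1 − 399/1950)·90.40²/399 = 1.17851
  stratum 3: (2550/7250)²·(1 − 626/2550)·24.63²/626 = 0.0904532
V̂(x̄_st) = 17.7009

V̂(x̄_st) ≈ 17.7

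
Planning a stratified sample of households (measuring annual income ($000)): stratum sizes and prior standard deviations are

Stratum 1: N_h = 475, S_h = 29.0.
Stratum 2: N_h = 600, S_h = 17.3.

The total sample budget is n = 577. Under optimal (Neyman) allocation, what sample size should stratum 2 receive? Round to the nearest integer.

Neyman allocation: n_h = n · N_h S_h / Σ N_i S_i, with n = 577.
  stratum 1: N_h·S_h = 475·29.0 = 13775.00
  stratum 2: N_h·S_h = 600·17.3 = 10380.00
Σ N_h S_h = 24155.00
n for stratum 2 = 577·10380.00/24155.00 = 247.951 → 248

248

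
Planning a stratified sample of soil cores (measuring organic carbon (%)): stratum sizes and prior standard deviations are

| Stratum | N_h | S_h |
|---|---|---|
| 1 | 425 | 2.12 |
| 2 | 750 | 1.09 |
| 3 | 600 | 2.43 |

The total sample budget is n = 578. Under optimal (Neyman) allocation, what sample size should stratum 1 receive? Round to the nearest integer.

164

Neyman allocation: n_h = n · N_h S_h / Σ N_i S_i, with n = 578.
  stratum 1: N_h·S_h = 425·2.12 = 901.00
  stratum 2: N_h·S_h = 750·1.09 = 817.50
  stratum 3: N_h·S_h = 600·2.43 = 1458.00
Σ N_h S_h = 3176.50
n for stratum 1 = 578·901.00/3176.50 = 163.947 → 164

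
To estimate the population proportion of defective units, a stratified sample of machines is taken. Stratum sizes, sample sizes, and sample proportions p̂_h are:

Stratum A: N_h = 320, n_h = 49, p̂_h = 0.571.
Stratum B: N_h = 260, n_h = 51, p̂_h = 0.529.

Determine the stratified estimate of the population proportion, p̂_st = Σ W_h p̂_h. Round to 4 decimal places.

p̂_st ≈ 0.5522

N = 580; stratum weights W_h = N_h/N.
p̂_st = Σ W_h p̂_h = (320·0.571 + 260·0.529)/580 = 0.55217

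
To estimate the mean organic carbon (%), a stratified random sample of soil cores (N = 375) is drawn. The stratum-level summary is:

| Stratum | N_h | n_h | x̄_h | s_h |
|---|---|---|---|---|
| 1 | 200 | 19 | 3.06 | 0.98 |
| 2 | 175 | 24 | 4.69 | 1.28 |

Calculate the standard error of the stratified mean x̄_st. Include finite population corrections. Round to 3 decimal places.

SE(x̄_st) ≈ 0.161

V̂(x̄_st) = Σ W_h² (1 − n_h/N_h) s_h²/n_h, with W_h = N_h/N and N = 375:
  stratum 1: (200/375)²·(1 − 19/200)·0.98²/19 = 0.013012
  stratum 2: (175/375)²·(1 − 24/175)·1.28²/24 = 0.0128281
V̂(x̄_st) = 0.0258401
SE(x̄_st) = √0.0258401 = 0.160749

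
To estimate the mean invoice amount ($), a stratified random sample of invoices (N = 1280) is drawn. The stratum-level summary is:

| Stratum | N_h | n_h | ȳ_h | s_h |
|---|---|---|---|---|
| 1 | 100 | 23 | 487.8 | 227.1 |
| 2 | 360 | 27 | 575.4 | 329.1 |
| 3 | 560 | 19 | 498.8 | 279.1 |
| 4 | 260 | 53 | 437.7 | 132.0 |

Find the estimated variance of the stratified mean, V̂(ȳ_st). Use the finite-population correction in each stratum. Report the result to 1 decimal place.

V̂(ȳ_st) = Σ W_h² (1 − n_h/N_h) s_h²/n_h, with W_h = N_h/N and N = 1280:
  stratum 1: (100/1280)²·(1 − 23/100)·227.1²/23 = 10.5385
  stratum 2: (360/1280)²·(1 − 27/360)·329.1²/27 = 293.507
  stratum 3: (560/1280)²·(1 − 19/560)·279.1²/19 = 758.109
  stratum 4: (260/1280)²·(1 − 53/260)·132.0²/53 = 10.7993
V̂(ȳ_st) = 1072.95

V̂(ȳ_st) ≈ 1073.0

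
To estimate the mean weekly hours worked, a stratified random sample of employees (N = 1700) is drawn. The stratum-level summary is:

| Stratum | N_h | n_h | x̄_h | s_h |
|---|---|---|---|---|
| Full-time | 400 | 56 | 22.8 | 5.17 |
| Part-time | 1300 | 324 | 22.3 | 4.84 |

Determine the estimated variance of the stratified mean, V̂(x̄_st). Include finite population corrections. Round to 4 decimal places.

V̂(x̄_st) = Σ W_h² (1 − n_h/N_h) s_h²/n_h, with W_h = N_h/N and N = 1700:
  stratum Full-time: (400/1700)²·(1 − 56/400)·5.17²/56 = 0.0227255
  stratum Part-time: (1300/1700)²·(1 − 324/1300)·4.84²/324 = 0.0317425
V̂(x̄_st) = 0.054468

V̂(x̄_st) ≈ 0.0545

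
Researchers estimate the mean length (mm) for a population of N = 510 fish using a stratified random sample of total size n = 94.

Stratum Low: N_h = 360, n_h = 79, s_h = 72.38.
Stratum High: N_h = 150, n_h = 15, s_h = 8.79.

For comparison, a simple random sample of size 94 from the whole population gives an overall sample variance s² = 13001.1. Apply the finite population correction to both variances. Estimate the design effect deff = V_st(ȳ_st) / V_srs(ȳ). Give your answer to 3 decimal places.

deff ≈ 0.232

V̂(ȳ_st) = Σ W_h² (1 − n_h/N_h) s_h²/n_h, with W_h = N_h/N and N = 510:
  stratum Low: (360/510)²·(1 − 79/360)·72.38²/79 = 25.7916
  stratum High: (150/510)²·(1 − 15/150)·8.79²/15 = 0.401025
V_st = 26.1926
V_srs = (1 − 94/510)·13001.1/94 = 112.817
deff = V_st / V_srs = 26.1926/112.817 = 0.2322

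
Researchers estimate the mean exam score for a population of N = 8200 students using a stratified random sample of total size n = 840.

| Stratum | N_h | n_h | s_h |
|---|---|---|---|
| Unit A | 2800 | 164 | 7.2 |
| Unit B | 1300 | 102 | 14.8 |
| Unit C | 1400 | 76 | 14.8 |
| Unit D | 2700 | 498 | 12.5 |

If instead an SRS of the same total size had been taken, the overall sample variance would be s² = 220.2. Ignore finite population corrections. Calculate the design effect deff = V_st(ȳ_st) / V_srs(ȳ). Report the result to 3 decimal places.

V̂(ȳ_st) = Σ W_h² s_h²/n_h, with W_h = N_h/N and N = 8200:
  stratum Unit A: (2800/8200)²·7.2²/164 = 0.0368561
  stratum Unit B: (1300/8200)²·14.8²/102 = 0.0539737
  stratum Unit C: (1400/8200)²·14.8²/76 = 0.0840114
  stratum Unit D: (2700/8200)²·12.5²/498 = 0.0340166
V_st = 0.208858
V_srs = s²/n = 220.2/840 = 0.262143
deff = V_st / V_srs = 0.208858/0.262143 = 0.7967

deff ≈ 0.797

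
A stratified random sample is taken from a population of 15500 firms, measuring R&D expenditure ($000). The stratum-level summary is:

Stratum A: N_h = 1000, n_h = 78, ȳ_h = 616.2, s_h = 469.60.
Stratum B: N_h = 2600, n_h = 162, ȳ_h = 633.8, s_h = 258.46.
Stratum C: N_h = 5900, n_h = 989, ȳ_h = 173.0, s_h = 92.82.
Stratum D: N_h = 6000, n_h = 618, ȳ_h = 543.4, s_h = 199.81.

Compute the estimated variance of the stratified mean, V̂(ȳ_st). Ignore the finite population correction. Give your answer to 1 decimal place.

V̂(ȳ_st) = Σ W_h² s_h²/n_h, with W_h = N_h/N and N = 15500:
  stratum A: (1000/15500)²·469.60²/78 = 11.7679
  stratum B: (2600/15500)²·258.46²/162 = 11.6026
  stratum C: (5900/15500)²·92.82²/989 = 1.2622
  stratum D: (6000/15500)²·199.81²/618 = 9.68022
V̂(ȳ_st) = 34.3129

V̂(ȳ_st) ≈ 34.3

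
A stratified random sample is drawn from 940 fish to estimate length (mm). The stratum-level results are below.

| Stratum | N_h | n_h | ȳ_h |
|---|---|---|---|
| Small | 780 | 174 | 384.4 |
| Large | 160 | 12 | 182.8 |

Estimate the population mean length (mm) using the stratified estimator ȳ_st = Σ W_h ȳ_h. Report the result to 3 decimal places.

ȳ_st ≈ 350.085

N = Σ N_h = 940. Stratum weights W_h = N_h/N.
ȳ_st = (780·384.4 + 160·182.8) / 940 = 350.08511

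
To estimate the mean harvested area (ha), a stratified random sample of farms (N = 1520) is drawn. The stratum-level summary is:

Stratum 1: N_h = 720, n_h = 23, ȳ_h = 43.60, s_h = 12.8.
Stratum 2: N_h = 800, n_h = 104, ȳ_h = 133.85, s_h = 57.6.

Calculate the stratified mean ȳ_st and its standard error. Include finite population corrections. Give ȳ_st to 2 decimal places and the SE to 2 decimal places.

ȳ_st ≈ 91.10, SE ≈ 3.04

ȳ_st = Σ W_h ȳ_h = (720·43.60 + 800·133.85)/1520 = 91.10000
V̂(ȳ_st) = Σ W_h² (1 − n_h/N_h) s_h²/n_h, with W_h = N_h/N and N = 1520:
  stratum 1: (720/1520)²·(1 − 23/720)·12.8²/23 = 1.54728
  stratum 2: (800/1520)²·(1 − 104/800)·57.6²/104 = 7.68818
V̂(ȳ_st) = 9.23547
SE(ȳ_st) = √9.23547 = 3.03899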